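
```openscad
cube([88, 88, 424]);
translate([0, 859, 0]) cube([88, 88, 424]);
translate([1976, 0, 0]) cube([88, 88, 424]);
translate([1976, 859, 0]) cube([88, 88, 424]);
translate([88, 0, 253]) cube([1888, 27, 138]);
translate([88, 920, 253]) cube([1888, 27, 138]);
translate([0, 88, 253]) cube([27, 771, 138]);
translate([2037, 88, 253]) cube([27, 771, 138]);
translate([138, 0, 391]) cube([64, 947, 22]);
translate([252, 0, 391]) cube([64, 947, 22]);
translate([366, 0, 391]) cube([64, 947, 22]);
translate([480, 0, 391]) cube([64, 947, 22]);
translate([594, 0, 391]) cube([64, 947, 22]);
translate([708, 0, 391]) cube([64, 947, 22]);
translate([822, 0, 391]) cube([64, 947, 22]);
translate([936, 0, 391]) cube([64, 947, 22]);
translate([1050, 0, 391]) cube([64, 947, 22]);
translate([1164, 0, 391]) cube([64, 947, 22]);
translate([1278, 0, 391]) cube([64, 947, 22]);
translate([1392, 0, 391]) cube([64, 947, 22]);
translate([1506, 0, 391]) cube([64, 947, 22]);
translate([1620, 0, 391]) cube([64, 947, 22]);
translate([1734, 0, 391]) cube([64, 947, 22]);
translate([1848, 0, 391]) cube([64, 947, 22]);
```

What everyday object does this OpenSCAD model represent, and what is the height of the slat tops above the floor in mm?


A bed frame. The slat-top height is 413 mm.

Four posts, four rails, and a row of slats — a bed frame. Slats sit on the rails at z = 253 + 138 = 391; with slat thickness 22, the top is 413 mm.


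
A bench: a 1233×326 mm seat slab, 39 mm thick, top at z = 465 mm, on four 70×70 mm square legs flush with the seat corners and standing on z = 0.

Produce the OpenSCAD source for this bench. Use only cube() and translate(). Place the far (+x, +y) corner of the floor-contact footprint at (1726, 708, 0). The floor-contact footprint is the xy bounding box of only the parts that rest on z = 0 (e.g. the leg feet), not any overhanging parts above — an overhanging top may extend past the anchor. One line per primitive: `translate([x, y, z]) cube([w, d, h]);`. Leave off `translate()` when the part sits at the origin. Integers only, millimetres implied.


translate([493, 382, 426]) cube([1233, 326, 39]);
translate([493, 382, 0]) cube([70, 70, 426]);
translate([493, 638, 0]) cube([70, 70, 426]);
translate([1656, 382, 0]) cube([70, 70, 426]);
translate([1656, 638, 0]) cube([70, 70, 426]);


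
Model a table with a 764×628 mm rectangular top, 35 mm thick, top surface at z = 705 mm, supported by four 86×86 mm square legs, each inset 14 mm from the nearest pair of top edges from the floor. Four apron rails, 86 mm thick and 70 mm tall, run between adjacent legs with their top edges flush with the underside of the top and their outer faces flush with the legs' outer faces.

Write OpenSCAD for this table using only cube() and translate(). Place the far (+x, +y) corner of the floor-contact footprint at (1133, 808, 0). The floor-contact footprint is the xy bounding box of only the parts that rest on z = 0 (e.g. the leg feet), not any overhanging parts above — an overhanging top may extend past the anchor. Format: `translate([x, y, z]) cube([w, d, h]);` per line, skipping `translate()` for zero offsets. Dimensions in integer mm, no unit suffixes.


// leg_h = 705 - 35 = 670
// apron z = 670 - 70 = 600
translate([383, 194, 670]) cube([764, 628, 35]);
translate([397, 208, 0]) cube([86, 86, 670]);
translate([1047, 208, 0]) cube([86, 86, 670]);
translate([397, 722, 0]) cube([86, 86, 670]);
translate([1047, 722, 0]) cube([86, 86, 670]);
translate([483, 208, 600]) cube([564, 86, 70]);
translate([483, 722, 600]) cube([564, 86, 70]);
translate([397, 294, 600]) cube([86, 428, 70]);
translate([1047, 294, 600]) cube([86, 428, 70]);


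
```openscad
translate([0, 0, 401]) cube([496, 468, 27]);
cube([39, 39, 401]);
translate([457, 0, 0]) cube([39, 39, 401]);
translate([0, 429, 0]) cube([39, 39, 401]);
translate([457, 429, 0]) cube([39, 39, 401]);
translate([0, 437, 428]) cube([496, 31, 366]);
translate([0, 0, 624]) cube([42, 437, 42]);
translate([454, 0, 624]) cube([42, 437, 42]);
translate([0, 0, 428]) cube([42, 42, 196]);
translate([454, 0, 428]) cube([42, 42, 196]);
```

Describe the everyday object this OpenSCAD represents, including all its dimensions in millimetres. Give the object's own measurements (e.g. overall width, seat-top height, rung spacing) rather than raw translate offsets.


A chair. The seat is a 496×468×27 mm slab with its top at z = 428 mm, on four 39×39 mm corner legs (flush with the seat edges, standing on z = 0). A flat backrest 31 mm thick, 366 mm tall, spans the full seat width and rises from the seat top along its +y edge, rear face flush with the rear of the seat. Two armrests of 42×42 mm section run along each side from the seat's front edge to the front of the backrest, top faces 238 mm above the seat top and outer faces flush with the seat's x-edges; a 42×42 mm post under the front of each armrest stands on the seat at the front corner.


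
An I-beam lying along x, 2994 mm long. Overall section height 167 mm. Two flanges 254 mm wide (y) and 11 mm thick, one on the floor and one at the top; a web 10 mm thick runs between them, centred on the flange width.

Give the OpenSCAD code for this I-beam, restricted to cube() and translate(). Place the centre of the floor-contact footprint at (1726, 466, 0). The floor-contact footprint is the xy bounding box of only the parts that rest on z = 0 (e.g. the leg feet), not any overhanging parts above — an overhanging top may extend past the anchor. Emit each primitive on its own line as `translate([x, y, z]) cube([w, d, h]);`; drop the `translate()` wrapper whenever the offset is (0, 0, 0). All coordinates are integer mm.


translate([229, 339, 0]) cube([2994, 254, 11]);
translate([229, 461, 11]) cube([2994, 10, 145]);
translate([229, 339, 156]) cube([2994, 254, 11]);


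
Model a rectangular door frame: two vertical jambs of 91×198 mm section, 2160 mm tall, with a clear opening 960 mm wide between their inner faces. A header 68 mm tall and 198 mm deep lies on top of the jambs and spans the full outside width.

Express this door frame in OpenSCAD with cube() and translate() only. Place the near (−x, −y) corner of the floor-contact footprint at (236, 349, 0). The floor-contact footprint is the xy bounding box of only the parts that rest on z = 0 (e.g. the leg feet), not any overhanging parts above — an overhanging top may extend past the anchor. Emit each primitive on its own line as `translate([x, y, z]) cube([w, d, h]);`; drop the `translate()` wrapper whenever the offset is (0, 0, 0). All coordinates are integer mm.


translate([236, 349, 0]) cube([91, 198, 2160]);
translate([1287, 349, 0]) cube([91, 198, 2160]);
translate([236, 349, 2160]) cube([1142, 198, 68]);


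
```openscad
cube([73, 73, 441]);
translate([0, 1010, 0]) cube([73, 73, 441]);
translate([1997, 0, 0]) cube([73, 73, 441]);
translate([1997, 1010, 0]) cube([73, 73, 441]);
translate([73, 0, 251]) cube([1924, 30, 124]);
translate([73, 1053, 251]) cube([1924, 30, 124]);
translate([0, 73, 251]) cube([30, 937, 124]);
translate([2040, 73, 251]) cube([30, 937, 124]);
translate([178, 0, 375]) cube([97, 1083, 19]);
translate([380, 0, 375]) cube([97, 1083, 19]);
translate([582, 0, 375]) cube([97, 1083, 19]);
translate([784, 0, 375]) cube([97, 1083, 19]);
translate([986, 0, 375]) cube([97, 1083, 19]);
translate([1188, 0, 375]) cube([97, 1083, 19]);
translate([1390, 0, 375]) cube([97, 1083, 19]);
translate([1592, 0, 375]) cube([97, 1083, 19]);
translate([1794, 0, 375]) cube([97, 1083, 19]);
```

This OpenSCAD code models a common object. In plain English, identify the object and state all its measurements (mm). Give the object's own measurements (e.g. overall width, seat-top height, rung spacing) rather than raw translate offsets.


A bed frame 2070 mm long (x) by 1083 mm wide (y). Four 73×73 mm corner posts, 441 mm tall, at the corners of the footprint. Four rails of 30 mm thickness and 124 mm height run between adjacent posts with their undersides at z = 251 mm, their outer faces flush with the outside of the frame (the two x-running rails run between the posts' inner faces; the two y-running rails run between the posts' inner faces). 9 slats, each 97 mm wide (x) and 19 mm thick, lie across the top of the two x-running rails, running the full 1083 mm width of the frame in y; along x they sit between the end posts with a 105 mm gap after the −x posts and between neighbouring slats, leaving 106 mm before the +x posts.


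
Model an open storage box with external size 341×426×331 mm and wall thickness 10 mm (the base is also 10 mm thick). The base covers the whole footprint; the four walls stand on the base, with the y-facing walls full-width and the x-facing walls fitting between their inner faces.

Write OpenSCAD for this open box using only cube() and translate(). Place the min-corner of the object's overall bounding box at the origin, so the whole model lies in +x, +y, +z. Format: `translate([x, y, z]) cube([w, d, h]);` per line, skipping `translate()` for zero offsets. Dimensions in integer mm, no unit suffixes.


cube([341, 426, 10]);
translate([0, 0, 10]) cube([341, 10, 321]);
translate([0, 416, 10]) cube([341, 10, 321]);
translate([0, 10, 10]) cube([10, 406, 321]);
translate([331, 10, 10]) cube([10, 406, 321]);


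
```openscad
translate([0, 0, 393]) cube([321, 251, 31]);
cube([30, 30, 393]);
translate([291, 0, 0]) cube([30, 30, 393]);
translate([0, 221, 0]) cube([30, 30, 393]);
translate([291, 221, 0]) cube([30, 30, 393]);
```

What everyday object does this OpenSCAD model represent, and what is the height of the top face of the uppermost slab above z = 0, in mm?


A stool. The seat height is 424 mm.

A 321×251×31 slab at z = 393 on four corner posts — a stool. The seat top is 393 + 31 = 424 mm.


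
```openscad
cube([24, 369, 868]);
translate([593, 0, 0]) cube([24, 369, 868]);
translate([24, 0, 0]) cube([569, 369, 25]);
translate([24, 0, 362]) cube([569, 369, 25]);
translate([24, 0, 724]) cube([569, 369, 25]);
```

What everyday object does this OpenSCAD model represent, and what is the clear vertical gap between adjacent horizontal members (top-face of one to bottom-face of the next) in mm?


A bookshelf. The clear shelf gap is 337 mm.

Two tall side panels with 3 horizontal boards between them — a bookshelf. The first two shelf undersides are at z = 0 and z = 362; with shelf thickness 25, the clear gap is 362 − 0 − 25 = 337 mm.


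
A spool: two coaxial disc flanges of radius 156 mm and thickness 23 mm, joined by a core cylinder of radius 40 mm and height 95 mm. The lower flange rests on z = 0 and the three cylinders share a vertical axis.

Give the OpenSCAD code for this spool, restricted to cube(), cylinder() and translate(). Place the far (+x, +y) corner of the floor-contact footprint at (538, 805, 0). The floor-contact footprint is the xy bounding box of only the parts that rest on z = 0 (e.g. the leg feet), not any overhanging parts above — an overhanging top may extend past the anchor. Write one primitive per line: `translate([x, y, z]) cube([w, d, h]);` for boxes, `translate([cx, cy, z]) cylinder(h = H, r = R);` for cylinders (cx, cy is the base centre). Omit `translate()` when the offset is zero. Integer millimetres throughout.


translate([382, 649, 0]) cylinder(h = 23, r = 156);
translate([382, 649, 23]) cylinder(h = 95, r = 40);
translate([382, 649, 118]) cylinder(h = 23, r = 156);


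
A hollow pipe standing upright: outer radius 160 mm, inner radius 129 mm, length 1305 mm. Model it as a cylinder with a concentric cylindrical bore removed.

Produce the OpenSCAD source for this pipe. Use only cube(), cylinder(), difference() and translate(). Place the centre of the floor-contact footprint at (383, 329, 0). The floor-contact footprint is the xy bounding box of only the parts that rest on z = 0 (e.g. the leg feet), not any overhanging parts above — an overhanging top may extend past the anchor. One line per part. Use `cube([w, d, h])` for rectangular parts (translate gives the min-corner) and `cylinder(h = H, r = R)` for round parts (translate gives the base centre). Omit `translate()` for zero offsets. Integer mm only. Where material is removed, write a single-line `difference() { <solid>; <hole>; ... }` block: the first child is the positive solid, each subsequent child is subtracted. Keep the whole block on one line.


difference() { translate([383, 329, 0]) cylinder(h = 1305, r = 160); translate([383, 329, 0]) cylinder(h = 1305, r = 129); }


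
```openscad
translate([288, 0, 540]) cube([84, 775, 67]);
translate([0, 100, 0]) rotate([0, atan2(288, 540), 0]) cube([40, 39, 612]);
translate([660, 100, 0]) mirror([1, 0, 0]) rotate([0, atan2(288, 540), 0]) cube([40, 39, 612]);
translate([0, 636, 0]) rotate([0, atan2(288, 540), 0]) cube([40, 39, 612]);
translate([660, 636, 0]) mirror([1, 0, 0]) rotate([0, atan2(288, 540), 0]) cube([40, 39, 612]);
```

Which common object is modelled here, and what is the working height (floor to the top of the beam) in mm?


A sawhorse. The overall height is 607 mm.

A beam across two mirrored pairs of raked legs — a sawhorse. The beam's underside is at z = 540 (matching the legs' vertical rise in atan2(288, 540)) and the beam is 67 mm tall, so its top is at 540 + 67 = 607 mm. The raked legs top out at the beam's underside, so that is the highest point.


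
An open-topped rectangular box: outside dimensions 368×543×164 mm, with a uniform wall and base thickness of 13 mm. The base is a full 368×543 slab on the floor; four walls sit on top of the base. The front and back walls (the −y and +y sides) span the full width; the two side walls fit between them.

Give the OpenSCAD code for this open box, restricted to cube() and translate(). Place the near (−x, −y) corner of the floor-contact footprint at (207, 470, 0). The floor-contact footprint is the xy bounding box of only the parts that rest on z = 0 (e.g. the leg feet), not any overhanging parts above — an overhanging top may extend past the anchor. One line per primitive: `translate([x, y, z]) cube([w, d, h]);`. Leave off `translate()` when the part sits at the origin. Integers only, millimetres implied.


translate([207, 470, 0]) cube([368, 543, 13]);
translate([207, 470, 13]) cube([368, 13, 151]);
translate([207, 1000, 13]) cube([368, 13, 151]);
translate([207, 483, 13]) cube([13, 517, 151]);
translate([562, 483, 13]) cube([13, 517, 151]);


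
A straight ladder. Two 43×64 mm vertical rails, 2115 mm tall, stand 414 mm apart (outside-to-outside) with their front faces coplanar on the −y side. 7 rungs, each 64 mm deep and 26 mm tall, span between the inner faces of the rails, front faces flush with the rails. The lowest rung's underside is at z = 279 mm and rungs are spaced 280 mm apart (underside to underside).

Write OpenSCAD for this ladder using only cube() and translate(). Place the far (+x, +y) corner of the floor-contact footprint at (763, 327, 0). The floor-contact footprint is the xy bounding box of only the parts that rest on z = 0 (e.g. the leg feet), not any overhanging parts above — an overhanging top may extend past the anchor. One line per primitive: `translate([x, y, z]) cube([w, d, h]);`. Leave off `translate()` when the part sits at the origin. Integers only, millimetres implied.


translate([349, 263, 0]) cube([43, 64, 2115]);
translate([720, 263, 0]) cube([43, 64, 2115]);
translate([392, 263, 279]) cube([328, 64, 26]);
translate([392, 263, 559]) cube([328, 64, 26]);
translate([392, 263, 839]) cube([328, 64, 26]);
translate([392, 263, 1119]) cube([328, 64, 26]);
translate([392, 263, 1399]) cube([328, 64, 26]);
translate([392, 263, 1679]) cube([328, 64, 26]);
translate([392, 263, 1959]) cube([328, 64, 26]);


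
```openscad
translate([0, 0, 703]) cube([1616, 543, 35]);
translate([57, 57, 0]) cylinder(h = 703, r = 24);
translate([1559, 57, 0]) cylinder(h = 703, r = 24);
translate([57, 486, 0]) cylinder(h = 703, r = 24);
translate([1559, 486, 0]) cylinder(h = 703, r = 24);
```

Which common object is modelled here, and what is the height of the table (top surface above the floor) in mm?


A table. The table height is 738 mm.

A 1616×543×35 slab sits at z = 703 on four Ø48 mm round legs — a table. The top surface is at 703 + 35 = 738 mm.


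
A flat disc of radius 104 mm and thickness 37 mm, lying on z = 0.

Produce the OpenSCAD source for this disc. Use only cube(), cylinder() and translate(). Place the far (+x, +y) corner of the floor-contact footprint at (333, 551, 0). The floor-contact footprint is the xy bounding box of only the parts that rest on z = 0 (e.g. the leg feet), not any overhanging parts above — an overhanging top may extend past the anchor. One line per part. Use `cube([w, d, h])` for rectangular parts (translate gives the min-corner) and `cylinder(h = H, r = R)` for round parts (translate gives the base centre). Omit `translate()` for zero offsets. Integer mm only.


translate([229, 447, 0]) cylinder(h = 37, r = 104);


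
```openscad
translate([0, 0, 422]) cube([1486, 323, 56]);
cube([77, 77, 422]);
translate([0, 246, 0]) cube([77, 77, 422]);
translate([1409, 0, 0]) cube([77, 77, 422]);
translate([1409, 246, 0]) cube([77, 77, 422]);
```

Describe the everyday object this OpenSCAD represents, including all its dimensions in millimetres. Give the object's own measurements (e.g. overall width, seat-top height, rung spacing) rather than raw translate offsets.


A bench: a 1486×323 mm seat slab, 56 mm thick, top at z = 478 mm, on four 77×77 mm square legs flush with the seat corners and standing on z = 0.


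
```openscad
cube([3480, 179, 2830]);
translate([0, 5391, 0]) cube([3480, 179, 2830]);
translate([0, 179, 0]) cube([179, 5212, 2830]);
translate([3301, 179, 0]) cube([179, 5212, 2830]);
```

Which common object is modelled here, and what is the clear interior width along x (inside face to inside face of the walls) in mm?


A house (or room) frame. The interior width is 3122 mm.

Four 2830 mm walls enclosing a rectangle with no floor or roof — a room or house frame. Outside width is 3480 mm and wall thickness is 179 mm, so the interior width is 3480 − 2 × 179 = 3122 mm.


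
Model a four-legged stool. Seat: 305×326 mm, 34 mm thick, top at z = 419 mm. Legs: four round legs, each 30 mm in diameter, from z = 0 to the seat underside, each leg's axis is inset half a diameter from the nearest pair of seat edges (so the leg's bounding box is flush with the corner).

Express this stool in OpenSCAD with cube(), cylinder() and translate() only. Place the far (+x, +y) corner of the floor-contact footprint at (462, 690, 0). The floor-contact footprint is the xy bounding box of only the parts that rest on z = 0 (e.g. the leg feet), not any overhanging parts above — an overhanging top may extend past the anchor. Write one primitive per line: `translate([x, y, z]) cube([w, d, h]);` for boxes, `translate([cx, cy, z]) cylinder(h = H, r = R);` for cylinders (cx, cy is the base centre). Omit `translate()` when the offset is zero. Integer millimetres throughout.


translate([157, 364, 385]) cube([305, 326, 34]);
translate([172, 379, 0]) cylinder(h = 385, r = 15);
translate([447, 379, 0]) cylinder(h = 385, r = 15);
translate([172, 675, 0]) cylinder(h = 385, r = 15);
translate([447, 675, 0]) cylinder(h = 385, r = 15);


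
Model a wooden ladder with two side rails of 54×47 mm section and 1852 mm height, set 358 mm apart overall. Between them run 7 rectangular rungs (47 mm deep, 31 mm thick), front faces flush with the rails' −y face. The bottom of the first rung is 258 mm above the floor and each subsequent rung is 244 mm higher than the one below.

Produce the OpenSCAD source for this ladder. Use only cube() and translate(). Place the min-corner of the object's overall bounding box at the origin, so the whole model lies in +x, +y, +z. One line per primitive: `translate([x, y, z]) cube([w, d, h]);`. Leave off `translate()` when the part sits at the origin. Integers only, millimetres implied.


cube([54, 47, 1852]);
translate([304, 0, 0]) cube([54, 47, 1852]);
translate([54, 0, 258]) cube([250, 47, 31]);
translate([54, 0, 502]) cube([250, 47, 31]);
translate([54, 0, 746]) cube([250, 47, 31]);
translate([54, 0, 990]) cube([250, 47, 31]);
translate([54, 0, 1234]) cube([250, 47, 31]);
translate([54, 0, 1478]) cube([250, 47, 31]);
translate([54, 0, 1722]) cube([250, 47, 31]);


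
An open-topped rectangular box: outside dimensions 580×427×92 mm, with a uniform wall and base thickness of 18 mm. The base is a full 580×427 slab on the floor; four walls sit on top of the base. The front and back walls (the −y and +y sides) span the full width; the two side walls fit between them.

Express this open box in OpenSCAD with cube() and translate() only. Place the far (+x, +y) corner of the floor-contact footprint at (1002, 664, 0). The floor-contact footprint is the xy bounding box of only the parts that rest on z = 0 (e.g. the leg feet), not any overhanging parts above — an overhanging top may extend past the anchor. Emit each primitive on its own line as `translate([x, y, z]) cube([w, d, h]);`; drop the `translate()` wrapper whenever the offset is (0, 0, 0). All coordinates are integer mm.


translate([422, 237, 0]) cube([580, 427, 18]);
translate([422, 237, 18]) cube([580, 18, 74]);
translate([422, 646, 18]) cube([580, 18, 74]);
translate([422, 255, 18]) cube([18, 391, 74]);
translate([984, 255, 18]) cube([18, 391, 74]);


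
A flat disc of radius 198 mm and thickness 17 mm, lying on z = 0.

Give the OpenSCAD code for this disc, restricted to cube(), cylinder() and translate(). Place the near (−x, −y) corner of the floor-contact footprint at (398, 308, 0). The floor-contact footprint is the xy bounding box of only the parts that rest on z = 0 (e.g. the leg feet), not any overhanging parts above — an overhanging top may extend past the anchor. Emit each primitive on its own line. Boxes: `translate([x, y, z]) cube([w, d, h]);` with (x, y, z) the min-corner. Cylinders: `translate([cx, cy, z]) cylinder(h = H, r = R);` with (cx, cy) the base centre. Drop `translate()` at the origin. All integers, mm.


translate([596, 506, 0]) cylinder(h = 17, r = 198);


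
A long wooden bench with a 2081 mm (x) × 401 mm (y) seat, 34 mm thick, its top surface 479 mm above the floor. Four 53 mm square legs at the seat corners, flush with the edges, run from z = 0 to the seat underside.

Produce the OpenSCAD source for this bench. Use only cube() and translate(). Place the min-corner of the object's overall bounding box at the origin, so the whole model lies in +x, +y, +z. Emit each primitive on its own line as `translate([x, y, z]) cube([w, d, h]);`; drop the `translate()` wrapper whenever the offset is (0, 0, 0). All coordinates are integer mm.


translate([0, 0, 445]) cube([2081, 401, 34]);
cube([53, 53, 445]);
translate([0, 348, 0]) cube([53, 53, 445]);
translate([2028, 0, 0]) cube([53, 53, 445]);
translate([2028, 348, 0]) cube([53, 53, 445]);


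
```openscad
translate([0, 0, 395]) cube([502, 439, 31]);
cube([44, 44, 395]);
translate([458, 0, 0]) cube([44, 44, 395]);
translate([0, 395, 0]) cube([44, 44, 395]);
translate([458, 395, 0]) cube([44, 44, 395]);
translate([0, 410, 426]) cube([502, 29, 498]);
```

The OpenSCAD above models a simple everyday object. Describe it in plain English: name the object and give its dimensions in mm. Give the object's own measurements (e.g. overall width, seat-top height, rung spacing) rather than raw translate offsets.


A chair. The seat is a 502×439×31 mm slab with its top at z = 426 mm, on four 44×44 mm corner legs (flush with the seat edges, standing on z = 0). A flat backrest 29 mm thick, 498 mm tall, spans the full seat width and rises from the seat top along its +y edge, rear face flush with the rear of the seat.


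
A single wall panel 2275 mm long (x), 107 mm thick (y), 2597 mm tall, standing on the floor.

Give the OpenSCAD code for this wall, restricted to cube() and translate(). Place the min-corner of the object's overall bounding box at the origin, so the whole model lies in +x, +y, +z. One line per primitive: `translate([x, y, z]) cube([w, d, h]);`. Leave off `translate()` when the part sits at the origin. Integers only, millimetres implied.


cube([2275, 107, 2597]);


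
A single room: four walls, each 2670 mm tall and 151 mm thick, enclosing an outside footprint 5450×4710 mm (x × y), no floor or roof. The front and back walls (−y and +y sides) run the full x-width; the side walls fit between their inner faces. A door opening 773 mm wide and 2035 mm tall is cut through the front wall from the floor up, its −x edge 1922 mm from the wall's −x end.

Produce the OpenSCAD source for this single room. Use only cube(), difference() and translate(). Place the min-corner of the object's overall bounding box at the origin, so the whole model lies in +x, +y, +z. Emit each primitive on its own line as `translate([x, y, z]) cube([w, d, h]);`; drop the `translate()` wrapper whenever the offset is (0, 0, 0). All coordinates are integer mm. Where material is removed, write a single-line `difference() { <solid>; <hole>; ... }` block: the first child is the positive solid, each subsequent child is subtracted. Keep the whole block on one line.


difference() { cube([5450, 151, 2670]); translate([1922, 0, 0]) cube([773, 151, 2035]); }
translate([0, 4559, 0]) cube([5450, 151, 2670]);
translate([0, 151, 0]) cube([151, 4408, 2670]);
translate([5299, 151, 0]) cube([151, 4408, 2670]);


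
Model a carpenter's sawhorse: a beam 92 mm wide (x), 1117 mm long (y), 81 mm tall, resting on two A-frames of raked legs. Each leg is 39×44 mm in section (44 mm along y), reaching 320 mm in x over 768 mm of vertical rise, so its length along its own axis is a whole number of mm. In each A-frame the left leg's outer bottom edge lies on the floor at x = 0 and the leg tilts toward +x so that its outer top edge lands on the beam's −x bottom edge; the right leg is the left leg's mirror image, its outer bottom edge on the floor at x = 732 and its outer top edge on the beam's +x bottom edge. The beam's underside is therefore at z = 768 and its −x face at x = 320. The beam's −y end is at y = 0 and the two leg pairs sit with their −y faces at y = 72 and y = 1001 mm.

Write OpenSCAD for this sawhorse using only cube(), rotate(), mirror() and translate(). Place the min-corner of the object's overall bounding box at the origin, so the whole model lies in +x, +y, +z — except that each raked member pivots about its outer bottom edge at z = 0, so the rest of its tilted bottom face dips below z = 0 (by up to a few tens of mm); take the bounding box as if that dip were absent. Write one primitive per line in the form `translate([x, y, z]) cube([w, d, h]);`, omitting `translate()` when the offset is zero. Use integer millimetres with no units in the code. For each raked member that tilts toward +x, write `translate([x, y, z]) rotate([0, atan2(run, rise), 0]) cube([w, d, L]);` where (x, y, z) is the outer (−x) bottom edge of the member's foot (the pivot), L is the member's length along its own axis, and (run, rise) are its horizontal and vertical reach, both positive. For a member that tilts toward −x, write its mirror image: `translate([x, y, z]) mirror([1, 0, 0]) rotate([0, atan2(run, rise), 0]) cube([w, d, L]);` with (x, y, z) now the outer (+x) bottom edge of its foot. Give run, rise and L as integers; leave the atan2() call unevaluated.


translate([320, 0, 768]) cube([92, 1117, 81]);
translate([0, 72, 0]) rotate([0, atan2(320, 768), 0]) cube([39, 44, 832]);
translate([732, 72, 0]) mirror([1, 0, 0]) rotate([0, atan2(320, 768), 0]) cube([39, 44, 832]);
translate([0, 1001, 0]) rotate([0, atan2(320, 768), 0]) cube([39, 44, 832]);
translate([732, 1001, 0]) mirror([1, 0, 0]) rotate([0, atan2(320, 768), 0]) cube([39, 44, 832]);


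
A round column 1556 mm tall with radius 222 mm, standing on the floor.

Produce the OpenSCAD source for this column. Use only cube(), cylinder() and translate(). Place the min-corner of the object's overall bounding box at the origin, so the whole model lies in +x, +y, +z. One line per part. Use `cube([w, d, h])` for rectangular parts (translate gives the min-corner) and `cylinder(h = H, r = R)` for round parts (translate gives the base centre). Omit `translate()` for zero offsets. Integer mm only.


translate([222, 222, 0]) cylinder(h = 1556, r = 222);


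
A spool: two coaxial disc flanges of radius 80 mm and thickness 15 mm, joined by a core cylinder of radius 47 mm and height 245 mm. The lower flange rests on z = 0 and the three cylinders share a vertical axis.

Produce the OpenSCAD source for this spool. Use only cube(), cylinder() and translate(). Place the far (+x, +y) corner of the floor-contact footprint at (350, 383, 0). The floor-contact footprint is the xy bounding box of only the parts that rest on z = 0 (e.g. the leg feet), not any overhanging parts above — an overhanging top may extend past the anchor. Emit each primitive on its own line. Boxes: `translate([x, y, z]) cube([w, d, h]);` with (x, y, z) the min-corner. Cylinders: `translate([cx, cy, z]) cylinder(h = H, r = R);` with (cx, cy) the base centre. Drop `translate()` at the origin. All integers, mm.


translate([270, 303, 0]) cylinder(h = 15, r = 80);
translate([270, 303, 15]) cylinder(h = 245, r = 47);
translate([270, 303, 260]) cylinder(h = 15, r = 80);


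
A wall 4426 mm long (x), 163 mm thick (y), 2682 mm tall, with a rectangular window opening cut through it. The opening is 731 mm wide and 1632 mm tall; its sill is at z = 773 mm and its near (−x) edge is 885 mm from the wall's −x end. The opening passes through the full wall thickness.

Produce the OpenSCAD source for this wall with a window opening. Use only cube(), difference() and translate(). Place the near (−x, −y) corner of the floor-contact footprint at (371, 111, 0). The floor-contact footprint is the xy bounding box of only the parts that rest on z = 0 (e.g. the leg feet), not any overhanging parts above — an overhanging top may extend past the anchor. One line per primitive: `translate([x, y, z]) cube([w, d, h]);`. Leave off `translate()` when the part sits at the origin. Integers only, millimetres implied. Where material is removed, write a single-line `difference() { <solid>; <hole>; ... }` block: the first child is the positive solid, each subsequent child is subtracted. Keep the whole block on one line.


difference() { translate([371, 111, 0]) cube([4426, 163, 2682]); translate([1256, 111, 773]) cube([731, 163, 1632]); }


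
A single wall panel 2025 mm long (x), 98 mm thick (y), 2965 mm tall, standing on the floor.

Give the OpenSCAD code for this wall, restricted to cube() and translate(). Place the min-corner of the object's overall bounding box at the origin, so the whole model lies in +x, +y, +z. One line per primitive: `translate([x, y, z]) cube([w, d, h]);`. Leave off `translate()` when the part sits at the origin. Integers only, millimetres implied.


cube([2025, 98, 2965]);


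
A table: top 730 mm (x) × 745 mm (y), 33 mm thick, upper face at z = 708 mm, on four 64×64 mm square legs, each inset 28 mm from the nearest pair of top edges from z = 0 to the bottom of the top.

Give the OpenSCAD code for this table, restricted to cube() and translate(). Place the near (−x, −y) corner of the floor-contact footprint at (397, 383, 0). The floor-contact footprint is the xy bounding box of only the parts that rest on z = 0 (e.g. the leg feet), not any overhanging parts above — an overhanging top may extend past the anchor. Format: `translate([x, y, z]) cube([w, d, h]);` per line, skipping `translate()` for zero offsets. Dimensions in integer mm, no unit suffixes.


translate([369, 355, 675]) cube([730, 745, 33]);
translate([397, 383, 0]) cube([64, 64, 675]);
translate([1007, 383, 0]) cube([64, 64, 675]);
translate([397, 1008, 0]) cube([64, 64, 675]);
translate([1007, 1008, 0]) cube([64, 64, 675]);


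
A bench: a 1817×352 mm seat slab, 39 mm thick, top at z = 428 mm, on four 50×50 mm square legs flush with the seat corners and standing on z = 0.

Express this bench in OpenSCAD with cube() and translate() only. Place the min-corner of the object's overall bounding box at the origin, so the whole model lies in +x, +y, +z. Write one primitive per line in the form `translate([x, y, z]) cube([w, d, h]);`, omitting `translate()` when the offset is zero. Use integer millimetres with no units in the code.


translate([0, 0, 389]) cube([1817, 352, 39]);
cube([50, 50, 389]);
translate([0, 302, 0]) cube([50, 50, 389]);
translate([1767, 0, 0]) cube([50, 50, 389]);
translate([1767, 302, 0]) cube([50, 50, 389]);


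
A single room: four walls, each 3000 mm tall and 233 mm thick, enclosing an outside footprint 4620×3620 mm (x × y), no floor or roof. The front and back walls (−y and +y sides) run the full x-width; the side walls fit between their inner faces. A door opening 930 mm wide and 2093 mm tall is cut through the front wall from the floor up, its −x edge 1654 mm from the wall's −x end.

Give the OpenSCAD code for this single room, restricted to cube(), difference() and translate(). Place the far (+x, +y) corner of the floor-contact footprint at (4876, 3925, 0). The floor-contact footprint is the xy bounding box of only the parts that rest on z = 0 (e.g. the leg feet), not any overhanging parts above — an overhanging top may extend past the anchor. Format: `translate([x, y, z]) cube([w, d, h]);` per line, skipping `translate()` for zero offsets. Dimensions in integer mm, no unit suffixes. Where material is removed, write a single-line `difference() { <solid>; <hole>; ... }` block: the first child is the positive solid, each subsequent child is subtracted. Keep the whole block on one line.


difference() { translate([256, 305, 0]) cube([4620, 233, 3000]); translate([1910, 305, 0]) cube([930, 233, 2093]); }
translate([256, 3692, 0]) cube([4620, 233, 3000]);
translate([256, 538, 0]) cube([233, 3154, 3000]);
translate([4643, 538, 0]) cube([233, 3154, 3000]);


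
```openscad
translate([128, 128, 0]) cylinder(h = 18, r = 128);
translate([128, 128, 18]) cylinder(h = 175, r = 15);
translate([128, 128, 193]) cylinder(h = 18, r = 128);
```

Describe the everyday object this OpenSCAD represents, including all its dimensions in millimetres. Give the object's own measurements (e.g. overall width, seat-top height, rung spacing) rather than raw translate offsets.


A spool: two coaxial disc flanges of radius 128 mm and thickness 18 mm, joined by a core cylinder of radius 15 mm and height 175 mm. The lower flange rests on z = 0 and the three cylinders share a vertical axis.


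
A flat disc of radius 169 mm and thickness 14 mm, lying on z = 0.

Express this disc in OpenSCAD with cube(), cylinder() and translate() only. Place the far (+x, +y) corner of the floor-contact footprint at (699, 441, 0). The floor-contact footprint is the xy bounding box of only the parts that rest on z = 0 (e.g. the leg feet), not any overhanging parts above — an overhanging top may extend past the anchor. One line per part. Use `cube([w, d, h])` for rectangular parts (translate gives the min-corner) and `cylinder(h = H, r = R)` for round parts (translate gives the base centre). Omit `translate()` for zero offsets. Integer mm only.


translate([530, 272, 0]) cylinder(h = 14, r = 169);


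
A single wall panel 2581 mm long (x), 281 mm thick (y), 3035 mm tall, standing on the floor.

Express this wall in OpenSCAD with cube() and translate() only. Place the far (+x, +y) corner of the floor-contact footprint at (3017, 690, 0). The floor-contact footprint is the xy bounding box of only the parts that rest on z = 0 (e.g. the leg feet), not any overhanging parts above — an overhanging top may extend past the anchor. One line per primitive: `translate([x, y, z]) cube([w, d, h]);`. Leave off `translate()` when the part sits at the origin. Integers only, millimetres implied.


translate([436, 409, 0]) cube([2581, 281, 3035]);


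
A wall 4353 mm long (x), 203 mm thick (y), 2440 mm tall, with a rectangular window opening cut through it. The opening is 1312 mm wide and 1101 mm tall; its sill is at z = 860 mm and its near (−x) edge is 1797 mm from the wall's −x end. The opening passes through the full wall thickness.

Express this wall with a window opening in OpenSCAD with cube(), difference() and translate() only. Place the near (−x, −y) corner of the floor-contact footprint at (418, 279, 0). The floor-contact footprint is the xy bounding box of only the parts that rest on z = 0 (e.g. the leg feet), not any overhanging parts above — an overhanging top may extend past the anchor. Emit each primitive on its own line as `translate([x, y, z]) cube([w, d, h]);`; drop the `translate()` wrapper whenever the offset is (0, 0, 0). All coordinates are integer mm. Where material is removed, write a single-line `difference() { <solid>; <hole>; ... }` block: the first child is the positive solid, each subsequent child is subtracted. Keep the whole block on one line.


difference() { translate([418, 279, 0]) cube([4353, 203, 2440]); translate([2215, 279, 860]) cube([1312, 203, 1101]); }


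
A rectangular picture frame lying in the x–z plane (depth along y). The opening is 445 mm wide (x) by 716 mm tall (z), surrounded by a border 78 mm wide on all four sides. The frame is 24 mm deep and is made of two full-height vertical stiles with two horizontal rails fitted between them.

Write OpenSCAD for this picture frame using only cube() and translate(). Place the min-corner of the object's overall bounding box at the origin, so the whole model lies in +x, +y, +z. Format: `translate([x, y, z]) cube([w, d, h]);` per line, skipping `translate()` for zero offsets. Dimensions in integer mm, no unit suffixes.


cube([78, 24, 872]);
translate([523, 0, 0]) cube([78, 24, 872]);
translate([78, 0, 0]) cube([445, 24, 78]);
translate([78, 0, 794]) cube([445, 24, 78]);


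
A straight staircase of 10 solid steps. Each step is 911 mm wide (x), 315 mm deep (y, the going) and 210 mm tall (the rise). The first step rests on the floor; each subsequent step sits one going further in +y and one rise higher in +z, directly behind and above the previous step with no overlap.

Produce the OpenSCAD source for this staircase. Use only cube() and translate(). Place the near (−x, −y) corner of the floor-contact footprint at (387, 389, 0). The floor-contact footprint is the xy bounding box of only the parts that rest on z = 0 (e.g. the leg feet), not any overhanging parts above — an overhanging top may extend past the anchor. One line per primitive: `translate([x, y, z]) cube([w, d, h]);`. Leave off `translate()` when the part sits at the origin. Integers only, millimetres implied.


translate([387, 389, 0]) cube([911, 315, 210]);
translate([387, 704, 210]) cube([911, 315, 210]);
translate([387, 1019, 420]) cube([911, 315, 210]);
translate([387, 1334, 630]) cube([911, 315, 210]);
translate([387, 1649, 840]) cube([911, 315, 210]);
translate([387, 1964, 1050]) cube([911, 315, 210]);
translate([387, 2279, 1260]) cube([911, 315, 210]);
translate([387, 2594, 1470]) cube([911, 315, 210]);
translate([387, 2909, 1680]) cube([911, 315, 210]);
translate([387, 3224, 1890]) cube([911, 315, 210]);


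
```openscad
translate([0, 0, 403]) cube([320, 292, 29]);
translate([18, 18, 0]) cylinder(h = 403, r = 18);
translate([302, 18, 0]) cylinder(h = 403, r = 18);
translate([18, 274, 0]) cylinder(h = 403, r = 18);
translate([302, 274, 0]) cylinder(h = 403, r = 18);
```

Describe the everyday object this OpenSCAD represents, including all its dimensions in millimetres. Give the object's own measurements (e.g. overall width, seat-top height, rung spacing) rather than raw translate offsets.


A four-legged stool. The seat is a 320×292×29 mm slab whose top surface is at z = 432 mm; four round legs, each 36 mm in diameter, run from the floor (z = 0) to the underside of the seat, each leg's axis is inset half a diameter from the nearest pair of seat edges (so the leg's bounding box is flush with the corner).


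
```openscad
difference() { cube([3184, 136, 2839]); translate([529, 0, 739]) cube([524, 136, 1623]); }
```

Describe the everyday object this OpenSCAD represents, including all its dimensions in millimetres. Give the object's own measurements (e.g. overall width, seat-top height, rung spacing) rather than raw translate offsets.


A wall 3184 mm long (x), 136 mm thick (y), 2839 mm tall, with a rectangular window opening cut through it. The opening is 524 mm wide and 1623 mm tall; its sill is at z = 739 mm and its near (−x) edge is 529 mm from the wall's −x end. The opening passes through the full wall thickness.
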